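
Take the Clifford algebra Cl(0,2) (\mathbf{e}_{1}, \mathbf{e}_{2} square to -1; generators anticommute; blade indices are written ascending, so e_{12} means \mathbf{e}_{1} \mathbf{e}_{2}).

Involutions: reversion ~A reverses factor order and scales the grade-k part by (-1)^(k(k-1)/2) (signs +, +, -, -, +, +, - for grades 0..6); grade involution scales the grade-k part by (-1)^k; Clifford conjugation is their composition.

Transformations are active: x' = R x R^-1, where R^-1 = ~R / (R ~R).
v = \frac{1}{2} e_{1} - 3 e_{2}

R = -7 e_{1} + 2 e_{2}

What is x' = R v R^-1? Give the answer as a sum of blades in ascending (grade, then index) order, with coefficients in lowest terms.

~R = -7 e_{1} + 2 e_{2}, and R ~R = -53, so R^-1 = ~R / (-53).
R v = \frac{19}{2} + 20 e_{12}
Answer: \frac{213}{106} e_{1} + \frac{121}{53} e_{2}


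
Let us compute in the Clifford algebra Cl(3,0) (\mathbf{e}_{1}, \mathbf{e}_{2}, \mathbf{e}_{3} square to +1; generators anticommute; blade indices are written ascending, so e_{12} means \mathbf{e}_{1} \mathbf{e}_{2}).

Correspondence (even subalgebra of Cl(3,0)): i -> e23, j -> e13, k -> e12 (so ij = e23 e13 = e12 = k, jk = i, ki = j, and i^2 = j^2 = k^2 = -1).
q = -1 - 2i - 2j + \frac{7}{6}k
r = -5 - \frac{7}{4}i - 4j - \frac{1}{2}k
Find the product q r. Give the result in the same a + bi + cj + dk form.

In blades: q = -1 + \frac{7}{6} e_{12} - 2 e_{13} - 2 e_{23}, r = -5 - \frac{1}{2} e_{12} - 4 e_{13} - \frac{7}{4} e_{23}.
Distribute q over r term by term (generator squares from the signature, products reordered to ascending indices): (-1)*r = 5 + \frac{1}{2} e_{12} + 4 e_{13} + \frac{7}{4} e_{23}; (\frac{7}{6} e_{12})*r = \frac{7}{12} - \frac{35}{6} e_{12} - \frac{49}{24} e_{13} + \frac{14}{3} e_{23}; (-2 e_{13})*r = -8 - \frac{7}{2} e_{12} + 10 e_{13} + e_{23}; (-2 e_{23})*r = -\frac{7}{2} + 8 e_{12} - e_{13} + 10 e_{23}.
Sum: -\frac{71}{12} - \frac{5}{6} e_{12} + \frac{263}{24} e_{13} + \frac{209}{12} e_{23}; translating back through the correspondence:
Answer: -\frac{71}{12} + \frac{209}{12}i + \frac{263}{24}j - \frac{5}{6}k


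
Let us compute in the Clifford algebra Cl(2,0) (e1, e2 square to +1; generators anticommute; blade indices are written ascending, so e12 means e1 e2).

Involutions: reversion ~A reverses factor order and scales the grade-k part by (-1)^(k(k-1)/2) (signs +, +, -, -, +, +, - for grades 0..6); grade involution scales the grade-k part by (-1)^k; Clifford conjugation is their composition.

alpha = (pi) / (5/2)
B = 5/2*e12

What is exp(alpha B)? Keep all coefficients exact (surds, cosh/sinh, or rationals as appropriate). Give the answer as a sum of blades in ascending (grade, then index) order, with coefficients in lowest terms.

B^2 = (5/2)^2*(e12)^2 = 25/4*(-1) = -25/4 (a basis 2-blade squares to minus the product of its generators' squares).
B^2 = -25/4 — the negative square puts this in the circular regime; l = 5/2, alpha*l = pi, so exp(alpha B) = cos(pi) + (sin(pi)/(5/2))*B = -1 + (0)*B.
Answer: -1


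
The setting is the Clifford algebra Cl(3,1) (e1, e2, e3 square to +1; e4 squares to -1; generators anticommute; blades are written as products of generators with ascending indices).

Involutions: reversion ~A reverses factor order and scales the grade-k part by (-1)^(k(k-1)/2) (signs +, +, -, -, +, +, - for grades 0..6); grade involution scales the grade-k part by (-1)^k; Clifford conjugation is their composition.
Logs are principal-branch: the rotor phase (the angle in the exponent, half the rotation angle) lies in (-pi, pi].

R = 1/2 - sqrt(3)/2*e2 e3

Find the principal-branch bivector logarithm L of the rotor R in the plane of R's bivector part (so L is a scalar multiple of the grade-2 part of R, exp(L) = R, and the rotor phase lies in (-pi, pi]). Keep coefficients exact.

The scalar part of R is 1/2, and that scalar determines the rotor phase on the principal branch; recovering the unit plane as bivector-part over sine of the phase gives L = phase * plane.
Concretely: cos(phase) = 1/2 gives phase = ±pi/3, and since phase/sin(phase) is even the sign is immaterial: L = (phase/sin(phase)) * <R>_2 = (2*sqrt(3)*pi/9) * <R>_2.
Answer: -pi/3*e2 e3


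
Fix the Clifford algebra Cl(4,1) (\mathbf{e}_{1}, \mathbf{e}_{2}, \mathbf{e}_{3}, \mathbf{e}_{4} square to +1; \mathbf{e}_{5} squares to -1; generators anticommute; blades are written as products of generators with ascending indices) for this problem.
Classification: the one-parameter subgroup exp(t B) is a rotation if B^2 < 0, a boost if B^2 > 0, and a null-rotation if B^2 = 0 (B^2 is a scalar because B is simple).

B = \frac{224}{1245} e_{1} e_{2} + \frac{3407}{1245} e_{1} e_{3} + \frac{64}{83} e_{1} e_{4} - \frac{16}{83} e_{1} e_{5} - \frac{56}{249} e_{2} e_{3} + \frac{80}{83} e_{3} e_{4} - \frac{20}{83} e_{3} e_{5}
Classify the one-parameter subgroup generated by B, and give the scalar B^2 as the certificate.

B^2 term by term: the squares give (\frac{224}{1245})^2*(e_{1} e_{2})^2 + (\frac{3407}{1245})^2*(e_{1} e_{3})^2 + (\frac{64}{83})^2*(e_{1} e_{4})^2 + (-\frac{16}{83})^2*(e_{1} e_{5})^2 + (-\frac{56}{249})^2*(e_{2} e_{3})^2 + (\frac{80}{83})^2*(e_{3} e_{4})^2 + (-\frac{20}{83})^2*(e_{3} e_{5})^2 = \frac{50176}{1550025}*(-1) + \frac{11607649}{1550025}*(-1) + \frac{4096}{6889}*(-1) + \frac{256}{6889}*(+1) + \frac{3136}{62001}*(-1) + \frac{6400}{6889}*(-1) + \frac{400}{6889}*(+1) = -9 (each basis 2-blade squares to minus the product of its generators' squares); cross terms between blades sharing an index anticommute and cancel; the commuting (index-disjoint) pairs give grade-4 terms 2*c*c'*(blade product), which cancel blade by blade — e_{1} e_{2} e_{3} e_{4}: \frac{7168}{20667} - \frac{7168}{20667} = 0; e_{1} e_{2} e_{3} e_{5}: -\frac{1792}{20667} + \frac{1792}{20667} = 0; e_{1} e_{3} e_{4} e_{5}: \frac{2560}{6889} - \frac{2560}{6889} = 0 — confirming B is simple. So B^2 = -9.
Answer: rotation, certificate B^2 = -9. The invariant at work: B^2 = -9 is unchanged by conjugation, hence its sign classifies the subgroup whatever basis B is written in.


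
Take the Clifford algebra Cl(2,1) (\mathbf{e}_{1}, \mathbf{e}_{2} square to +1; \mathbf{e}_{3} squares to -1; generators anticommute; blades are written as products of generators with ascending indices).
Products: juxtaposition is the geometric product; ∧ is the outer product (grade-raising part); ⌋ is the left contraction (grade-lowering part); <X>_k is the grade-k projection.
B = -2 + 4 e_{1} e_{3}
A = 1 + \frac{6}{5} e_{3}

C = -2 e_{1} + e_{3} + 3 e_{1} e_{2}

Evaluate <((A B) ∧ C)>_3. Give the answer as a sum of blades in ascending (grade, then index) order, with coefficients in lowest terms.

step 1: -2 + \frac{24}{5} e_{1} - \frac{12}{5} e_{3} + 4 e_{1} e_{3}
step 2: 4 e_{1} - 2 e_{3} - 6 e_{1} e_{2} - \frac{36}{5} e_{1} e_{2} e_{3}
step 3: -\frac{36}{5} e_{1} e_{2} e_{3}
Answer: -\frac{36}{5} e_{1} e_{2} e_{3}


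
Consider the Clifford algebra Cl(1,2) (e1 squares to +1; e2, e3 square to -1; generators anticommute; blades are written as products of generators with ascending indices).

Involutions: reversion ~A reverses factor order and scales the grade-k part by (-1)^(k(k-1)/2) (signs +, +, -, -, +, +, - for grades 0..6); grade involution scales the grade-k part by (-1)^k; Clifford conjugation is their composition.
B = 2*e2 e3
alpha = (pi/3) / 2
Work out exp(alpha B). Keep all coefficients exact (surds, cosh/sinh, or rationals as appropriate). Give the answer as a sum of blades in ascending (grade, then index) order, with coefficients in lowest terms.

B^2 = (2)^2*(e2 e3)^2 = 4*(-1) = -4 (a basis 2-blade squares to minus the product of its generators' squares).
B^2 = -4 — a negative square means the series sums to a rotation: l = 2, alpha*l = pi/3, so exp(alpha B) = cos(pi/3) + (sin(pi/3)/2)*B = 1/2 + (sqrt(3)/4)*B.
Answer: 1/2 + sqrt(3)/2*e2 e3


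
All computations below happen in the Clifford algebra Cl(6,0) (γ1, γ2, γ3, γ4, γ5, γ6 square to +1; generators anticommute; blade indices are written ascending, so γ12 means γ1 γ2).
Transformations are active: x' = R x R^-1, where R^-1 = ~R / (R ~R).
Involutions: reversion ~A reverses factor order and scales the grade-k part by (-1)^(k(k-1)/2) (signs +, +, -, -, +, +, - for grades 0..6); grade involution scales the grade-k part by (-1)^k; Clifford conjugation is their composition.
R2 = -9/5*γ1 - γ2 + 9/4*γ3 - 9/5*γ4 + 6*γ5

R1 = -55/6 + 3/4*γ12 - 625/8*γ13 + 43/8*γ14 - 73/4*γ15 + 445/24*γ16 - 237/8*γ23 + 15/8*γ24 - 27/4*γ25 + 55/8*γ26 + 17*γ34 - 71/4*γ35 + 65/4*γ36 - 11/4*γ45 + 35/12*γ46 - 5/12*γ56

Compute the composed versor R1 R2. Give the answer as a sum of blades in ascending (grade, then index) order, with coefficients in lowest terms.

Distribute over the terms of R2 (each basis-blade product reordered to ascending indices, repeated generators contracted through their squares):
R1 (-9/5*γ1) = 33/2*γ1 + 27/20*γ2 - 1125/8*γ3 + 387/40*γ4 - 657/20*γ5 + 267/8*γ6 + 2133/40*γ123 - 27/8*γ124 + 243/20*γ125 - 99/8*γ126 - 153/5*γ134 + 639/20*γ135 - 117/4*γ136 + 99/20*γ145 - 21/4*γ146 + 3/4*γ156
R1 (-γ2) = -3/4*γ1 + 55/6*γ2 - 237/8*γ3 + 15/8*γ4 - 27/4*γ5 + 55/8*γ6 - 625/8*γ123 + 43/8*γ124 - 73/4*γ125 + 445/24*γ126 - 17*γ234 + 71/4*γ235 - 65/4*γ236 + 11/4*γ245 - 35/12*γ246 + 5/12*γ256
R1 (9/4*γ3) = -5625/32*γ1 - 2133/32*γ2 - 165/8*γ3 - 153/4*γ4 + 639/16*γ5 - 585/16*γ6 + 27/16*γ123 - 387/32*γ134 + 657/16*γ135 - 1335/32*γ136 - 135/32*γ234 + 243/16*γ235 - 495/32*γ236 - 99/16*γ345 + 105/16*γ346 - 15/16*γ356
R1 (-9/5*γ4) = -387/40*γ1 - 27/8*γ2 - 153/5*γ3 + 33/2*γ4 - 99/20*γ5 + 21/4*γ6 - 27/20*γ124 + 1125/8*γ134 - 657/20*γ145 + 267/8*γ146 + 2133/40*γ234 - 243/20*γ245 + 99/8*γ246 - 639/20*γ345 + 117/4*γ346 + 3/4*γ456
R1 (6*γ5) = -219/2*γ1 - 81/2*γ2 - 213/2*γ3 - 33/2*γ4 - 55*γ5 + 5/2*γ6 + 9/2*γ125 - 1875/4*γ135 + 129/4*γ145 - 445/4*γ156 - 711/4*γ235 + 45/4*γ245 - 165/4*γ256 + 102*γ345 - 195/2*γ356 - 35/2*γ456
Summing the partial products and collecting blades:
Answer: -44673/160*γ1 - 48007/480*γ2 - 13119/40*γ3 - 267/10*γ4 - 4769/80*γ5 + 183/16*γ6 - 1849/80*γ123 + 13/20*γ124 - 8/5*γ125 + 37/6*γ126 + 15669/160*γ134 - 31659/80*γ135 - 2271/32*γ136 + 87/20*γ145 + 225/8*γ146 - 221/2*γ156 + 5137/160*γ234 - 2317/16*γ235 - 1015/32*γ236 + 37/20*γ245 + 227/24*γ246 - 245/6*γ256 + 5109/80*γ345 + 573/16*γ346 - 1575/16*γ356 - 67/4*γ456


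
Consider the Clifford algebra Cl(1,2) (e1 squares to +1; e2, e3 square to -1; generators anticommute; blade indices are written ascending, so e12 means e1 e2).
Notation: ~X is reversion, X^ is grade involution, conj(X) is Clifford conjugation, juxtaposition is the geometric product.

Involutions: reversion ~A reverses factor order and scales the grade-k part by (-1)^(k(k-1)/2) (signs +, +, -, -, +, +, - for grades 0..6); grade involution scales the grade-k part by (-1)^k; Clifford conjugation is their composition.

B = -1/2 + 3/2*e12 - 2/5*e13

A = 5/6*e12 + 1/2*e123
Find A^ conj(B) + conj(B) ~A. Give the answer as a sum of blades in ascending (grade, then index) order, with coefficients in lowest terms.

first term: -5/4 + 1/5*e2 + 3/4*e3 - 5/12*e12 - 1/3*e23 + 1/4*e123
second term: 5/4 + 1/5*e2 + 3/4*e3 + 5/12*e12 - 1/3*e23 + 1/4*e123
Answer: 2/5*e2 + 3/2*e3 - 2/3*e23 + 1/2*e123


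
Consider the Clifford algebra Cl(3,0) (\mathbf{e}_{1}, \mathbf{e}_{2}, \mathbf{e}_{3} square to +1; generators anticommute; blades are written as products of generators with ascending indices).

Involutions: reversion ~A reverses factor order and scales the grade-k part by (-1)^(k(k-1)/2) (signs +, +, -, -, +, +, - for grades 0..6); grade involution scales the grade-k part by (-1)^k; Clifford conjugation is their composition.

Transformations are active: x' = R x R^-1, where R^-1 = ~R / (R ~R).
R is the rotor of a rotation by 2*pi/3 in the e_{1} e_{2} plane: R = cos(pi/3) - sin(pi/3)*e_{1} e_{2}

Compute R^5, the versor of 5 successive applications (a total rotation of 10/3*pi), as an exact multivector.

Half-angle bookkeeping: 5 applications in e_{1} e_{2} add up to rotor phase 5*pi/3 = \frac{5 \pi}{3}, so R^5 = cos(\frac{5 \pi}{3}) - sin(\frac{5 \pi}{3})*e_{1} e_{2}.
cos(\frac{5 \pi}{3}) = \frac{1}{2} and sin(\frac{5 \pi}{3}) = - \frac{\sqrt{3}}{2}, so R^5 = \frac{1}{2} + \frac{\sqrt{3}}{2} e_{1} e_{2}. The net rotation is 4/3*pi (after discarding 1 full turn, each of which contributes a factor -1 to the rotor); the rotor keeps the half-angle phase exactly.
Answer: \frac{1}{2} + \frac{\sqrt{3}}{2} e_{1} e_{2}


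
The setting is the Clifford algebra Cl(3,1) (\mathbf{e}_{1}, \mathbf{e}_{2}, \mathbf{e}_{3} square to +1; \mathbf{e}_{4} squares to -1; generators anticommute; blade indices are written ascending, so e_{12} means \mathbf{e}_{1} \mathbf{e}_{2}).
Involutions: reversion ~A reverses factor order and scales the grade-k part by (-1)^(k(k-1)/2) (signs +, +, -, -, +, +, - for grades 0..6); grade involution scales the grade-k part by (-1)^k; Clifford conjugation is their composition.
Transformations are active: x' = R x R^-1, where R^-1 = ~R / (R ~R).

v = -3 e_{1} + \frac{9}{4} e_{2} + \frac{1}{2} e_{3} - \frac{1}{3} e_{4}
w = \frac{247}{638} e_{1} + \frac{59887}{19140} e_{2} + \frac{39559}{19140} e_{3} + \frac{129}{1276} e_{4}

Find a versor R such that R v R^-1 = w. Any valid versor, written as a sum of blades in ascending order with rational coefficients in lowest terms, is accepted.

Why this works: both vectors square to \frac{2045}{144}, so q(v) = q(w) and R = v + w = -\frac{1667}{638} e_{1} + \frac{25738}{4785} e_{2} + \frac{49129}{19140} e_{3} - \frac{889}{3828} e_{4} carries v to w — its own direction survives, the complement (v - w)/2 flips.
Answer: -\frac{1667}{638} e_{1} + \frac{25738}{4785} e_{2} + \frac{49129}{19140} e_{3} - \frac{889}{3828} e_{4}


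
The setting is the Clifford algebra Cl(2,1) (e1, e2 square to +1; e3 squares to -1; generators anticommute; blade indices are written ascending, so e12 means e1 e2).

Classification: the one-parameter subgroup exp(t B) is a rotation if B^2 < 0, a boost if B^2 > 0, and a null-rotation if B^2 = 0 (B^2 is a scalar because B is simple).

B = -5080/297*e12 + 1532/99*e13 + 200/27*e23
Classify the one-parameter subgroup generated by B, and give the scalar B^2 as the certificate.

B^2 term by term: the squares give (-5080/297)^2*(e12)^2 + (1532/99)^2*(e13)^2 + (200/27)^2*(e23)^2 = 25806400/88209*(-1) + 2347024/9801*(+1) + 40000/729*(+1) = 16/9 (each basis 2-blade squares to minus the product of its generators' squares); cross terms between blades sharing an index anticommute and cancel. So B^2 = 16/9.
Answer: boost, certificate B^2 = 16/9. One invariant decides it: the square 16/9 survives every conjugation, and its sign is exactly the classification.


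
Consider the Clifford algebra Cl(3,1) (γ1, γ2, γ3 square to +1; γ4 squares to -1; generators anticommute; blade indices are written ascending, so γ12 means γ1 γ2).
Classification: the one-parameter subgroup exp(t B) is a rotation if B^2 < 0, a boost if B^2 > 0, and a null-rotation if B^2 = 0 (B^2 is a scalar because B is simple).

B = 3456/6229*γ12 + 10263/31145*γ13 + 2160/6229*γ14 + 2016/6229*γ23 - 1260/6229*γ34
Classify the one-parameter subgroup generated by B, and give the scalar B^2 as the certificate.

B^2 term by term: the squares give (3456/6229)^2*(γ12)^2 + (10263/31145)^2*(γ13)^2 + (2160/6229)^2*(γ14)^2 + (2016/6229)^2*(γ23)^2 + (-1260/6229)^2*(γ34)^2 = 11943936/38800441*(-1) + 105329169/970011025*(-1) + 4665600/38800441*(+1) + 4064256/38800441*(-1) + 1587600/38800441*(+1) = -9/25 (each basis 2-blade squares to minus the product of its generators' squares); cross terms between blades sharing an index anticommute and cancel; the commuting (index-disjoint) pairs give grade-4 terms 2*c*c'*(blade product), which cancel blade by blade — γ1234: -8709120/38800441 + 8709120/38800441 = 0 — confirming B is simple. So B^2 = -9/25.
Answer: rotation, certificate B^2 = -9/25. The class reads off the invariant scalar -9/25 directly.


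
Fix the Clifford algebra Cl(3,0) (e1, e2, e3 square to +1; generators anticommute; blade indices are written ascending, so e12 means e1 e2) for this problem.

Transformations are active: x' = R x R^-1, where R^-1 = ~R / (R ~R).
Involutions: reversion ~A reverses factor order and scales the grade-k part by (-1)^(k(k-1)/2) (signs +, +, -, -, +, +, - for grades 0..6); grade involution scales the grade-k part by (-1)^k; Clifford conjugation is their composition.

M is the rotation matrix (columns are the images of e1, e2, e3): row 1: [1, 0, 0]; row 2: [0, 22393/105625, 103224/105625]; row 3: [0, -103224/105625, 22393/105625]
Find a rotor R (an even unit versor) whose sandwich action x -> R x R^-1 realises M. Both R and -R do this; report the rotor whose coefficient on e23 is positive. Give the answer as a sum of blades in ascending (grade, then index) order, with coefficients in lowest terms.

Method: write R = a + b12*e12 + b13*e13 + b23*e23 with a^2 + b12^2 + b13^2 + b23^2 = 1 (so R^-1 = ~R). Expanding the columns R e_j ~R gives tr M = 4a^2 - 1 and, from the antisymmetric part, M21 - M12 = -4a*b12, M13 - M31 = 4a*b13, M32 - M23 = -4a*b23.
Here tr M = 150411/105625, so a^2 = (1 + tr M)/4 = 64009/105625 and a = ±253/325. Taking a = 253/325: M21 - M12 = 0, M13 - M31 = 0, M32 - M23 = -206448/105625, giving b12 = 0, b13 = 0, b23 = 204/325, i.e. R = 253/325 + 204/325*e23.
Its e23 coefficient is already positive.
Answer: 253/325 + 204/325*e23. Uniqueness: Spin(3) -> SO(3) maps R and -R to the same rotation of trace 150411/105625; fixing the sign of the e23 coefficient removes the ambiguity.


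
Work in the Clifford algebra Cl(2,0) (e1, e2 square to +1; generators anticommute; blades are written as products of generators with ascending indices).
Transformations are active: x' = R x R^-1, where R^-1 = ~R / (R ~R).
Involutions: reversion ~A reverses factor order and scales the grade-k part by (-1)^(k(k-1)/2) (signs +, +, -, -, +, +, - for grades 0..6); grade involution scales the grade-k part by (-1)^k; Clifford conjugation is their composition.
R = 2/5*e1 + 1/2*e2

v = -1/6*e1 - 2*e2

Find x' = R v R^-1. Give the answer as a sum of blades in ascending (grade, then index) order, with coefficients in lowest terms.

~R = 2/5*e1 + 1/2*e2, and R ~R = 41/100, so R^-1 = ~R / (41/100).
R v = -16/15 - 43/60*e1 e2
Answer: -157/82*e1 - 74/123*e2


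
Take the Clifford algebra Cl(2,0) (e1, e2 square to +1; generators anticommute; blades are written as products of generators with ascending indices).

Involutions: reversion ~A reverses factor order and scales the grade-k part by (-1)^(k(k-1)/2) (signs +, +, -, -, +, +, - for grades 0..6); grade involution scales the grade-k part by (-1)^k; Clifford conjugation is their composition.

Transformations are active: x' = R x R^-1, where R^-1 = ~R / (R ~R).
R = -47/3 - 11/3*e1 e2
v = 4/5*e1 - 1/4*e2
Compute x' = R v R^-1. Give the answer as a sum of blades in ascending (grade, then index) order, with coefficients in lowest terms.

~R = -47/3 + 11/3*e1 e2, and R ~R = 2330/9, so R^-1 = ~R / (2330/9).
R v = -697/60*e1 + 137/20*e2
Answer: 14119/23300*e1 - 3373/5825*e2


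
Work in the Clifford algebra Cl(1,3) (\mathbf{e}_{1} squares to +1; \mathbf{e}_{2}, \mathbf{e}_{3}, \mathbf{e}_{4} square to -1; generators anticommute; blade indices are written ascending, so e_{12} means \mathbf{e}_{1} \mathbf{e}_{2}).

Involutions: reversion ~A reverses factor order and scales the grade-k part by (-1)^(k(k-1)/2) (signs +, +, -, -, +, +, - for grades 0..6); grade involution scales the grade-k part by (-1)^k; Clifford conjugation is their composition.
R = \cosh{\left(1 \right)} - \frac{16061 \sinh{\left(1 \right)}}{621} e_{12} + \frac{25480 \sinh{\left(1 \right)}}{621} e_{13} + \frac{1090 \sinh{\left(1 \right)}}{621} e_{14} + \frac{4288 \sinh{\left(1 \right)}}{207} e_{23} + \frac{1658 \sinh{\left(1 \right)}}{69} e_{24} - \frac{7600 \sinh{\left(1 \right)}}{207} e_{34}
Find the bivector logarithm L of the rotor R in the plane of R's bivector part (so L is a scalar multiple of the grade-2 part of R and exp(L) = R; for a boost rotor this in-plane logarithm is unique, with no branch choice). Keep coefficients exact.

The scalar part of R is \cosh{\left(1 \right)}, giving the rapidity magnitude (cosh is even); the bivector part supplies orientation, its quotient by sinh of the rapidity is the plane, and L = rapidity * plane — unique in that plane, since flipping both signs leaves L unchanged.
Concretely: cosh(rapidity) = \cosh{\left(1 \right)} gives rapidity = ±1, and since rapidity/sinh(rapidity) is even the sign is immaterial: L = (rapidity/sinh(rapidity)) * <R>_2 = (\frac{1}{\sinh{\left(1 \right)}}) * <R>_2.
Answer: - \frac{16061}{621} e_{12} + \frac{25480}{621} e_{13} + \frac{1090}{621} e_{14} + \frac{4288}{207} e_{23} + \frac{1658}{69} e_{24} - \frac{7600}{207} e_{34}


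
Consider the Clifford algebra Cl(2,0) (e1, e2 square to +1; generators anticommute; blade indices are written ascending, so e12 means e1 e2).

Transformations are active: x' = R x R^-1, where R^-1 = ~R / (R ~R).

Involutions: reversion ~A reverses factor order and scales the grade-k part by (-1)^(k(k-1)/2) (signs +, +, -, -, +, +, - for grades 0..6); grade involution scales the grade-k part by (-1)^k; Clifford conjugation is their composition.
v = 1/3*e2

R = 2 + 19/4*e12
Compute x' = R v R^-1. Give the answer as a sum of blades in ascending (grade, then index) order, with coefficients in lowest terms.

~R = 2 - 19/4*e12, and R ~R = 425/16, so R^-1 = ~R / (425/16).
R v = 19/12*e1 + 2/3*e2
Answer: 304/1275*e1 - 99/425*e2


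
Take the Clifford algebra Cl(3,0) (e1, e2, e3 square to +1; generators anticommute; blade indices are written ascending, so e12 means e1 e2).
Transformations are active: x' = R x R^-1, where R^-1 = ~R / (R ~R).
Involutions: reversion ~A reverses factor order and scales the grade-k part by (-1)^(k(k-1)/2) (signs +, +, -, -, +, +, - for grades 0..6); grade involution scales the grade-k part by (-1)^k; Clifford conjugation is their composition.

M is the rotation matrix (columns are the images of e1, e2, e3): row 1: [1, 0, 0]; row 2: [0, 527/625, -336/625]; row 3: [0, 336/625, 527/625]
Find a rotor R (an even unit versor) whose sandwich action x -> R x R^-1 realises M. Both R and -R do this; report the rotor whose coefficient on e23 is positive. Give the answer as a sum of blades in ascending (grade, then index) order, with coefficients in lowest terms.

Method: write R = a + b12*e12 + b13*e13 + b23*e23 with a^2 + b12^2 + b13^2 + b23^2 = 1 (so R^-1 = ~R). Expanding the columns R e_j ~R gives tr M = 4a^2 - 1 and, from the antisymmetric part, M21 - M12 = -4a*b12, M13 - M31 = 4a*b13, M32 - M23 = -4a*b23.
Here tr M = 1679/625, so a^2 = (1 + tr M)/4 = 576/625 and a = ±24/25. Taking a = 24/25: M21 - M12 = 0, M13 - M31 = 0, M32 - M23 = 672/625, giving b12 = 0, b13 = 0, b23 = -7/25, i.e. R = 24/25 - 7/25*e23.
Its e23 coefficient is negative, so report the other preimage -R.
Answer: -24/25 + 7/25*e23. Note: both R and -R realise this M (trace 1679/625); the covering map identifies them, and the e23-coefficient sign is the tie-breaker.


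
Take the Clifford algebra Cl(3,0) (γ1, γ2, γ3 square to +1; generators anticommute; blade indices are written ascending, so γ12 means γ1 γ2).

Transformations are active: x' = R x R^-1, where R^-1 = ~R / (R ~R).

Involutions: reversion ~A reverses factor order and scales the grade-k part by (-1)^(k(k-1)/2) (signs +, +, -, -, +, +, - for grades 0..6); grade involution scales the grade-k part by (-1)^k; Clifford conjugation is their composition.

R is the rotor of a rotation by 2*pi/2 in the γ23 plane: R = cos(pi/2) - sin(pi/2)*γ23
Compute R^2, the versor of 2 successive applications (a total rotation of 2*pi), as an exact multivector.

Half-angle bookkeeping: 2 applications in γ23 add up to rotor phase 2*pi/2 = pi, so R^2 = cos(pi) - sin(pi)*γ23.
cos(pi) = -1 and sin(pi) = 0, so R^2 = -1. The total rotation 2*pi is 1 full turn, so every vector returns to itself, yet the rotor is -1, on the OTHER sheet of the double cover (an odd number of 2*pi turns).
Answer: -1


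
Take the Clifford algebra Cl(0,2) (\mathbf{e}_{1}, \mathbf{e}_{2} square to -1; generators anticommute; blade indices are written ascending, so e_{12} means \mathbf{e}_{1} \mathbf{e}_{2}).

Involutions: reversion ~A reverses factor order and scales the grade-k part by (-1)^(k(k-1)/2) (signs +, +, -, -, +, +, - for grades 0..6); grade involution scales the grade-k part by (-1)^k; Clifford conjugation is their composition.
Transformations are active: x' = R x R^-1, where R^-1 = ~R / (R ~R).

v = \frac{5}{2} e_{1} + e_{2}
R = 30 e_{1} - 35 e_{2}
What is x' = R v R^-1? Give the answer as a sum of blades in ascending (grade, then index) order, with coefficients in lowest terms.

~R = 30 e_{1} - 35 e_{2}, and R ~R = -2125, so R^-1 = ~R / (-2125).
R v = -40 + \frac{235}{2} e_{12}
Answer: -\frac{233}{170} e_{1} - \frac{197}{85} e_{2}


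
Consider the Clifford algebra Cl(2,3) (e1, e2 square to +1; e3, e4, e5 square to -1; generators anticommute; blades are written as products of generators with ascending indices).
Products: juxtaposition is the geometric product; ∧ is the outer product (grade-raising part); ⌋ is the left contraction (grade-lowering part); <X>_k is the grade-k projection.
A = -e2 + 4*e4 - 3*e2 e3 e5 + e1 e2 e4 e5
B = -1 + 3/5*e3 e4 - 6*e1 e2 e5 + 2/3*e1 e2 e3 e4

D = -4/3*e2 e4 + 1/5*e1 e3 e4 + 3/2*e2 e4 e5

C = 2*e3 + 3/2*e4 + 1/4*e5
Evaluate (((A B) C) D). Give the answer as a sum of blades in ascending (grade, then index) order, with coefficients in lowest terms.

step 1: e2 + 12/5*e3 - 10*e4 + 18*e1 e3 - 6*e1 e5 - 2/3*e3 e5 + 8/3*e1 e2 e3 + 2/3*e1 e3 e4 - 2*e1 e4 e5 - 3/5*e2 e3 e4 + 3*e2 e3 e5 + 9/5*e2 e4 e5 + 3/5*e1 e2 e3 e5 - 25*e1 e2 e4 e5
step 2: 51/5 - 69/2*e1 + 1/6*e3 - 4/3*e5 - 16/3*e1 e2 - e1 e3 + 11/6*e1 e4 - 3*e1 e5 + 43/20*e2 e3 - 3/20*e2 e4 + 179/20*e2 e5 + 118/5*e3 e4 + 3/5*e3 e5 - 5/2*e4 e5 - 3/20*e1 e2 e3 + 25/4*e1 e2 e4 - 363/10*e1 e2 e5 + 27*e1 e3 e4 + 33/2*e1 e3 e5 + 9*e1 e4 e5 + e3 e4 e5 + 4*e1 e2 e3 e4 + 2/3*e1 e2 e3 e5 - 23/6*e1 e3 e4 e5 - 21/20*e2 e3 e4 e5 - 509/10*e1 e2 e3 e4 e5
step 3: -26/5 - 979/75*e1 + 91/20*e2 - 233/120*e3 - 109/8*e4 - 119/120*e5 - 287/18*e1 e2 - 4261/60*e1 e3 + 11087/180*e1 e4 + 383/40*e1 e5 + 2053/60*e2 e3 - 1157/100*e2 e4 + 2027/150*e2 e5 - 121/30*e3 e4 + 2/5*e3 e5 - 457/30*e4 e5 + 1511/50*e1 e2 e3 + 5007/100*e1 e2 e4 - 226/25*e1 e2 e5 + 71/25*e1 e3 e4 - 2231/30*e1 e3 e5 + 1007/25*e1 e4 e5 + 197/90*e2 e3 e4 - 511/15*e2 e3 e5 + 1549/90*e2 e4 e5 - 21/8*e3 e4 e5 + 281/12*e1 e2 e3 e4 - 821/18*e1 e2 e3 e5 - 191/4*e1 e2 e4 e5 + 497/360*e1 e3 e4 e5 - 671/100*e2 e3 e4 e5 + 2529/100*e1 e2 e3 e4 e5
Answer: -26/5 - 979/75*e1 + 91/20*e2 - 233/120*e3 - 109/8*e4 - 119/120*e5 - 287/18*e1 e2 - 4261/60*e1 e3 + 11087/180*e1 e4 + 383/40*e1 e5 + 2053/60*e2 e3 - 1157/100*e2 e4 + 2027/150*e2 e5 - 121/30*e3 e4 + 2/5*e3 e5 - 457/30*e4 e5 + 1511/50*e1 e2 e3 + 5007/100*e1 e2 e4 - 226/25*e1 e2 e5 + 71/25*e1 e3 e4 - 2231/30*e1 e3 e5 + 1007/25*e1 e4 e5 + 197/90*e2 e3 e4 - 511/15*e2 e3 e5 + 1549/90*e2 e4 e5 - 21/8*e3 e4 e5 + 281/12*e1 e2 e3 e4 - 821/18*e1 e2 e3 e5 - 191/4*e1 e2 e4 e5 + 497/360*e1 e3 e4 e5 - 671/100*e2 e3 e4 e5 + 2529/100*e1 e2 e3 e4 e5


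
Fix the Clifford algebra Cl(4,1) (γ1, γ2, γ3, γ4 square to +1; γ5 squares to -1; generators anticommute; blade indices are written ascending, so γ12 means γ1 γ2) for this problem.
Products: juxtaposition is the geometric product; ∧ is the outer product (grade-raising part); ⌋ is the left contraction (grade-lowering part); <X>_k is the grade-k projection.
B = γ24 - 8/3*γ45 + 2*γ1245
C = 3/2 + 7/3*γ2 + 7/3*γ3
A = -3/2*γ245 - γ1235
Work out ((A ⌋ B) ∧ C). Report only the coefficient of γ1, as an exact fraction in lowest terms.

step 1: 3*γ1
step 2: 9/2*γ1 + 7*γ12 + 7*γ13
Answer: 9/2


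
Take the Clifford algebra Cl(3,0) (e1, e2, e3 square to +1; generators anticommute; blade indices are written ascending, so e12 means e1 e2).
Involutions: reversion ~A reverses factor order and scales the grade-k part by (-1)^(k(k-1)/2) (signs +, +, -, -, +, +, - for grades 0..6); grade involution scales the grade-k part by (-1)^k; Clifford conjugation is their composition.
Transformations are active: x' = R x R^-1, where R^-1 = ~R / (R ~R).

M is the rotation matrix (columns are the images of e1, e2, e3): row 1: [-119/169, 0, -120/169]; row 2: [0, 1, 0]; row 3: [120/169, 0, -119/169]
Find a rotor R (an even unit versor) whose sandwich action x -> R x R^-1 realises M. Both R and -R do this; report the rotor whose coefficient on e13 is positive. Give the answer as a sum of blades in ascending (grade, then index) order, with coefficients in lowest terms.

Method: write R = a + b12*e12 + b13*e13 + b23*e23 with a^2 + b12^2 + b13^2 + b23^2 = 1 (so R^-1 = ~R). Expanding the columns R e_j ~R gives tr M = 4a^2 - 1 and, from the antisymmetric part, M21 - M12 = -4a*b12, M13 - M31 = 4a*b13, M32 - M23 = -4a*b23.
Here tr M = -69/169, so a^2 = (1 + tr M)/4 = 25/169 and a = ±5/13. Taking a = 5/13: M21 - M12 = 0, M13 - M31 = -240/169, M32 - M23 = 0, giving b12 = 0, b13 = -12/13, b23 = 0, i.e. R = 5/13 - 12/13*e13.
Its e13 coefficient is negative, so report the other preimage -R.
Answer: -5/13 + 12/13*e13. Uniqueness: Spin(3) -> SO(3) maps R and -R to the same rotation of trace -69/169; fixing the sign of the e13 coefficient removes the ambiguity.


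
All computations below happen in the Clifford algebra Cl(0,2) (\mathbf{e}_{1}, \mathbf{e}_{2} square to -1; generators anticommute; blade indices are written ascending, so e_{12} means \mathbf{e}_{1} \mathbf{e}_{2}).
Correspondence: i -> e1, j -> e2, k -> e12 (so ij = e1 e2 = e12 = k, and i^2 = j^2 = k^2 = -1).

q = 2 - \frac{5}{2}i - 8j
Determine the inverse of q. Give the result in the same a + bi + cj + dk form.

In blades: q = 2 - \frac{5}{2} e_{1} - 8 e_{2}.
With qbar = 2 + \frac{5}{2} e_{1} + 8 e_{2} (scalar fixed, mapped units negated), q qbar = \frac{297}{4} (the sum of squared coefficients), so q^-1 = qbar / (\frac{297}{4}) = \frac{8}{297} + \frac{10}{297} e_{1} + \frac{32}{297} e_{2}; translating back:
Answer: \frac{8}{297} + \frac{10}{297}i + \frac{32}{297}j


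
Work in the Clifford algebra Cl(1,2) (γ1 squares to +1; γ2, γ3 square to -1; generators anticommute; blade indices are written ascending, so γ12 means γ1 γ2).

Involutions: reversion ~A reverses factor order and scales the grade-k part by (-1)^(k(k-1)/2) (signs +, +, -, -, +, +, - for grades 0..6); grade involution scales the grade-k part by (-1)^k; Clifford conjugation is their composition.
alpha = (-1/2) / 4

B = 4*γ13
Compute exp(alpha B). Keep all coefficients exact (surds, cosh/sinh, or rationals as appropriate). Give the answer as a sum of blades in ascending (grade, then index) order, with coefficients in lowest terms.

B^2 = (4)^2*(γ13)^2 = 16*(+1) = 16 (a basis 2-blade squares to minus the product of its generators' squares).
B^2 = 16 — a positive square means the series sums to a boost: l = 4, alpha*l = -1/2, so exp(alpha B) = cosh(-1/2) + (sinh(-1/2)/4)*B = cosh(1/2) + (-sinh(1/2)/4)*B.
Answer: cosh(1/2) - sinh(1/2)*γ13


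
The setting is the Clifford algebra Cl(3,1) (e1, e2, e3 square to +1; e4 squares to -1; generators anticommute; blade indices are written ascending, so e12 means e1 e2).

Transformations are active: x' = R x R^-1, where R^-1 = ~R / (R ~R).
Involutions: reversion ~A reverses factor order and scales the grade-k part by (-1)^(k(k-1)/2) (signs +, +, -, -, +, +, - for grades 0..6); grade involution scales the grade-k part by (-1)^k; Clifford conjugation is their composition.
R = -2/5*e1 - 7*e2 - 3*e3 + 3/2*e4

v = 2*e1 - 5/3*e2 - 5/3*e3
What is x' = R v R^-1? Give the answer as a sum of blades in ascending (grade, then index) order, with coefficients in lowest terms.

~R = -2/5*e1 - 7*e2 - 3*e3 + 3/2*e4, and R ~R = 5591/100, so R^-1 = ~R / (5591/100).
R v = 238/15 + 44/3*e12 + 20/3*e13 - 3*e14 + 20/3*e23 + 5/2*e24 + 5/2*e34
Answer: -37354/16773*e1 - 12895/5591*e2 - 605/16773*e3 + 4760/5591*e4


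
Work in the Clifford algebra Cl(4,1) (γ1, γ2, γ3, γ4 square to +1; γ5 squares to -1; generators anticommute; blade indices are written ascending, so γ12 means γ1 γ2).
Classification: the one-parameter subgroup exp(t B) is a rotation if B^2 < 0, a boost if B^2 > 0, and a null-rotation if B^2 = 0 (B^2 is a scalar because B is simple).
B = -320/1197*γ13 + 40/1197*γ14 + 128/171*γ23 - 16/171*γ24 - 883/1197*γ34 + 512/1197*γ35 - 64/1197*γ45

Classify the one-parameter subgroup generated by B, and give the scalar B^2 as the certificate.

B^2 term by term: the squares give (-320/1197)^2*(γ13)^2 + (40/1197)^2*(γ14)^2 + (128/171)^2*(γ23)^2 + (-16/171)^2*(γ24)^2 + (-883/1197)^2*(γ34)^2 + (512/1197)^2*(γ35)^2 + (-64/1197)^2*(γ45)^2 = 102400/1432809*(-1) + 1600/1432809*(-1) + 16384/29241*(-1) + 256/29241*(-1) + 779689/1432809*(-1) + 262144/1432809*(+1) + 4096/1432809*(+1) = -1 (each basis 2-blade squares to minus the product of its generators' squares); cross terms between blades sharing an index anticommute and cancel; the commuting (index-disjoint) pairs give grade-4 terms 2*c*c'*(blade product), which cancel blade by blade — γ1234: -10240/204687 + 10240/204687 = 0; γ1345: 40960/1432809 - 40960/1432809 = 0; γ2345: -16384/204687 + 16384/204687 = 0 — confirming B is simple. So B^2 = -1.
Answer: rotation, certificate B^2 = -1. The scalar -1 is the complete invariant here: its sign names the subgroup type.


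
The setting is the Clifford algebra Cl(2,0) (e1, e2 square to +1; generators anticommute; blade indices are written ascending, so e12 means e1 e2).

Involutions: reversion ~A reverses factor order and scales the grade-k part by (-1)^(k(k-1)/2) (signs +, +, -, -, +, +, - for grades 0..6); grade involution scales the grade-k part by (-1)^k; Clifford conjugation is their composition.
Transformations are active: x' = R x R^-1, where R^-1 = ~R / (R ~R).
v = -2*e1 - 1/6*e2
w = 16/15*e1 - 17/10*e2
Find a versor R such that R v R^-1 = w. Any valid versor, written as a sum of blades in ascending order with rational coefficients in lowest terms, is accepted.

Equal squares first: v^2 = w^2 = 145/36. Then v + w = -14/15*e1 - 28/15*e2 is a versor taking v to w, provided it is invertible.
Answer: -14/15*e1 - 28/15*e2


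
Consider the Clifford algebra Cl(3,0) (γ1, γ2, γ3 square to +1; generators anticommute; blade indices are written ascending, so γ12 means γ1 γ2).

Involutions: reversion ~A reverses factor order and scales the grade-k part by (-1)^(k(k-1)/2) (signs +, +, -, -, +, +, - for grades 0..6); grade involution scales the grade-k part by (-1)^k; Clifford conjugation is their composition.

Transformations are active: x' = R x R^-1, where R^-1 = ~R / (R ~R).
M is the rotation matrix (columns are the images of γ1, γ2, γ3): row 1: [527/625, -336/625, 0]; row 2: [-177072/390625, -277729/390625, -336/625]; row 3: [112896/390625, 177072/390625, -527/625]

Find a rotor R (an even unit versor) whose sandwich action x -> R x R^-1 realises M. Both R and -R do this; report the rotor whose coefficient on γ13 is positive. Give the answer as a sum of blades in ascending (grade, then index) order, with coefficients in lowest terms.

Method: write R = a + b12*γ12 + b13*γ13 + b23*γ23 with a^2 + b12^2 + b13^2 + b23^2 = 1 (so R^-1 = ~R). Expanding the columns R e_j ~R gives tr M = 4a^2 - 1 and, from the antisymmetric part, M21 - M12 = -4a*b12, M13 - M31 = 4a*b13, M32 - M23 = -4a*b23.
Here tr M = -277729/390625, so a^2 = (1 + tr M)/4 = 28224/390625 and a = ±168/625. Taking a = 168/625: M21 - M12 = 32928/390625, M13 - M31 = -112896/390625, M32 - M23 = 387072/390625, giving b12 = -49/625, b13 = -168/625, b23 = -576/625, i.e. R = 168/625 - 49/625*γ12 - 168/625*γ13 - 576/625*γ23.
Its γ13 coefficient is negative, so report the other preimage -R.
Answer: -168/625 + 49/625*γ12 + 168/625*γ13 + 576/625*γ23. Why the constraint matters: R and -R act identically through the sandwich — M has trace -277729/390625 either way — so only the sign condition on γ13 picks one of the two preimages.


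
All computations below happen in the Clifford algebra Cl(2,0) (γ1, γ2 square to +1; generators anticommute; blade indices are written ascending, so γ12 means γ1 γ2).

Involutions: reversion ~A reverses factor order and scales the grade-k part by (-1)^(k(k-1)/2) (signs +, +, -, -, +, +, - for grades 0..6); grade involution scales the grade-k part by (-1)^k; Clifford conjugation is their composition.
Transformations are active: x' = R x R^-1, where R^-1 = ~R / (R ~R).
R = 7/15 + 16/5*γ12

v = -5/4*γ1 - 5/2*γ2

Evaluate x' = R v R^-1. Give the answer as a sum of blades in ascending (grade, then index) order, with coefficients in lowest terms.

~R = 7/15 - 16/5*γ12, and R ~R = 2353/225, so R^-1 = ~R / (2353/225).
R v = -103/12*γ1 + 17/6*γ2
Answer: 4555/9412*γ1 + 12955/4706*γ2


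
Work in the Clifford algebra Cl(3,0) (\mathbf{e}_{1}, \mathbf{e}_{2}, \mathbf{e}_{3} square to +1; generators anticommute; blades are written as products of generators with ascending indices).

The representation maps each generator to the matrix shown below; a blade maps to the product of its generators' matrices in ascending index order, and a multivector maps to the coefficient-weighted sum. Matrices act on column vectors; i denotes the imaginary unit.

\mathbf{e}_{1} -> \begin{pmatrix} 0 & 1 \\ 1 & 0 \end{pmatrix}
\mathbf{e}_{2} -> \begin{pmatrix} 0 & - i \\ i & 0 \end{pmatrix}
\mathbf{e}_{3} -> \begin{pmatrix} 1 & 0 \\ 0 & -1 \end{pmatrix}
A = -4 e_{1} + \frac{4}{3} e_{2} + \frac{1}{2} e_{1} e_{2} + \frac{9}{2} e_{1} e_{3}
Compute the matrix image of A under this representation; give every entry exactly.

Bivector images (products of the table entries): rho(e_{1} e_{2}) = rho(\mathbf{e}_{1})rho(\mathbf{e}_{2}) = \begin{pmatrix} i & 0 \\ 0 & - i \end{pmatrix}; rho(e_{1} e_{3}) = rho(\mathbf{e}_{1})rho(\mathbf{e}_{3}) = \begin{pmatrix} 0 & -1 \\ 1 & 0 \end{pmatrix}.
M = (-4)*rho(e_{1}) + (\frac{4}{3})*rho(e_{2}) + (\frac{1}{2})*rho(e_{1} e_{2}) + (\frac{9}{2})*rho(e_{1} e_{3}), summed entrywise:
Answer: \begin{pmatrix} \frac{i}{2} & - \frac{17}{2} - \frac{4 i}{3} \\ \frac{1}{2} + \frac{4 i}{3} & - \frac{i}{2} \end{pmatrix}


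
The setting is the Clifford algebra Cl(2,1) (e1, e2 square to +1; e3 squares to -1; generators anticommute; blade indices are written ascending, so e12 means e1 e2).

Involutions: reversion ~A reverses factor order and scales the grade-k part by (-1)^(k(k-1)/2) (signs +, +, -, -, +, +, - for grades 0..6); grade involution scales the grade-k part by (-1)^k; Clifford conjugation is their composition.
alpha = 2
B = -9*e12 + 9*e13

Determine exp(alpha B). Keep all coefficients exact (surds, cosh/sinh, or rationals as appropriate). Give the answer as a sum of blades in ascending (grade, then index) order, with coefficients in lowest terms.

B^2 term by term: the squares give (-9)^2*(e12)^2 + (9)^2*(e13)^2 = 81*(-1) + 81*(+1) = 0 (each basis 2-blade squares to minus the product of its generators' squares); cross terms between blades sharing an index anticommute and cancel. So B^2 = 0.
B^2 = 0, so the series truncates immediately: exp(alpha B) = 1 + alpha B (parabolic case).
Answer: 1 - 18*e12 + 18*e13


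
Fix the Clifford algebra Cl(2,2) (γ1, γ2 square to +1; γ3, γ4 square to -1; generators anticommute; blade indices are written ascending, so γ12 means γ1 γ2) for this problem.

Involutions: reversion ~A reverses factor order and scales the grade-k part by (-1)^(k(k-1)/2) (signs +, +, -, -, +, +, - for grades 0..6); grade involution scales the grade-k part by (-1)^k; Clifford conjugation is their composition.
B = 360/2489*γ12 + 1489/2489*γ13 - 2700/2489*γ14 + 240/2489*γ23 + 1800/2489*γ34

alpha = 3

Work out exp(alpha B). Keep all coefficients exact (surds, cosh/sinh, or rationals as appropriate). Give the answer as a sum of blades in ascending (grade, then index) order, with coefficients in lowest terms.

B^2 term by term: the squares give (360/2489)^2*(γ12)^2 + (1489/2489)^2*(γ13)^2 + (-2700/2489)^2*(γ14)^2 + (240/2489)^2*(γ23)^2 + (1800/2489)^2*(γ34)^2 = 129600/6195121*(-1) + 2217121/6195121*(+1) + 7290000/6195121*(+1) + 57600/6195121*(+1) + 3240000/6195121*(-1) = 1 (each basis 2-blade squares to minus the product of its generators' squares); cross terms between blades sharing an index anticommute and cancel; the commuting (index-disjoint) pairs give grade-4 terms 2*c*c'*(blade product), which cancel blade by blade — γ1234: 1296000/6195121 - 1296000/6195121 = 0 — confirming B is simple. So B^2 = 1.
B^2 = 1 — hyperbolic case — the even/odd split gives cosh and sinh: l = 1, alpha*l = 3, so exp(alpha B) = cosh(3) + (sinh(3)/1)*B = cosh(3) + (sinh(3))*B.
Answer: cosh(3) + 360*sinh(3)/2489*γ12 + 1489*sinh(3)/2489*γ13 - 2700*sinh(3)/2489*γ14 + 240*sinh(3)/2489*γ23 + 1800*sinh(3)/2489*γ34
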